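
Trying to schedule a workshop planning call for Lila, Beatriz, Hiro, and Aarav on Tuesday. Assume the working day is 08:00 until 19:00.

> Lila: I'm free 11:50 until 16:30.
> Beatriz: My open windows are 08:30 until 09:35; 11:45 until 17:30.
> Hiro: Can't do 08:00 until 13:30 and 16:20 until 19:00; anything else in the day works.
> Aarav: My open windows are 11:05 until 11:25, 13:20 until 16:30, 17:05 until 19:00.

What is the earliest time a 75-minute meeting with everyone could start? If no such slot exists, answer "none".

Lila free: 11:50-16:30.
Beatriz free: 08:30-09:35, 11:45-17:30.
Hiro free: 13:30-16:20 (invert busy blocks within the working day).
Aarav free: 11:05-11:25, 13:20-16:30, 17:05-19:00.
Lila ∩ Beatriz: 11:50-16:30.
Lila ∩ Beatriz ∩ Hiro: 13:30-16:20.
Lila ∩ Beatriz ∩ Hiro ∩ Aarav: 13:30-16:20.
The first common window of at least 75 minutes is 13:30-16:20, so the earliest start is 13:30.

13:30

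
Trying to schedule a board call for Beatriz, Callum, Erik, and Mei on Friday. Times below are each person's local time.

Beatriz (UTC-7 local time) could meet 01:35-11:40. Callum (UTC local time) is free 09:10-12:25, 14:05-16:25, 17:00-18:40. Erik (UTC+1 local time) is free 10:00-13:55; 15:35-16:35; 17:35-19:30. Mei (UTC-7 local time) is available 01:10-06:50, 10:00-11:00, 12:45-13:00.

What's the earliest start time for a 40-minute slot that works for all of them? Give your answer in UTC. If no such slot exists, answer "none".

09:10

Beatriz in UTC: 08:35-18:40 (add 7h to convert from UTC-7).
Callum in UTC: 09:10-12:25, 14:05-16:25, 17:00-18:40.
Erik in UTC: 09:00-12:55, 14:35-15:35, 16:35-18:30 (subtract 1h to convert from UTC+1).
Mei in UTC: 08:10-13:50, 17:00-18:00, 19:45-20:00 (add 7h to convert from UTC-7).
Beatriz ∩ Callum: 09:10-12:25, 14:05-16:25, 17:00-18:40.
Beatriz ∩ Callum ∩ Erik: 09:10-12:25, 14:35-15:35, 17:00-18:30.
Beatriz ∩ Callum ∩ Erik ∩ Mei: 09:10-12:25, 17:00-18:00.
The first common window of at least 40 minutes is 09:10-12:25, so the earliest start is 09:10.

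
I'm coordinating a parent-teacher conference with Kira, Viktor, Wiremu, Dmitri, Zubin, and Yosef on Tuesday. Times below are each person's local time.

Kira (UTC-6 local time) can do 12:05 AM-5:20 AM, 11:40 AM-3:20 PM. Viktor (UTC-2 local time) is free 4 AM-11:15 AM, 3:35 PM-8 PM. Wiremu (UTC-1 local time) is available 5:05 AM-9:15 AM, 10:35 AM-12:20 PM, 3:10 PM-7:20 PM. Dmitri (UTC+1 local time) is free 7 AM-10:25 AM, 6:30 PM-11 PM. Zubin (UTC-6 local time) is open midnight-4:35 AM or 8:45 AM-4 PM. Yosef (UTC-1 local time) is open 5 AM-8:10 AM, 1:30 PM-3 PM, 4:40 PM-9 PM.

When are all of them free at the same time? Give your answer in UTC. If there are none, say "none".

Kira in UTC: 06:05-11:20, 17:40-21:20 (add 6h to convert from UTC-6).
Viktor in UTC: 06:00-13:15, 17:35-22:00 (add 2h to convert from UTC-2).
Wiremu in UTC: 06:05-10:15, 11:35-13:20, 16:10-20:20 (add 1h to convert from UTC-1).
Dmitri in UTC: 06:00-09:25, 17:30-22:00 (subtract 1h to convert from UTC+1).
Zubin in UTC: 06:00-10:35, 14:45-22:00 (add 6h to convert from UTC-6).
Yosef in UTC: 06:00-09:10, 14:30-16:00, 17:40-22:00 (add 1h to convert from UTC-1).
Kira ∩ Viktor: 06:05-11:20, 17:40-21:20.
Kira ∩ Viktor ∩ Wiremu: 06:05-10:15, 17:40-20:20.
Kira ∩ Viktor ∩ Wiremu ∩ Dmitri: 06:05-09:25, 17:40-20:20.
Kira ∩ Viktor ∩ Wiremu ∩ Dmitri ∩ Zubin: 06:05-09:25, 17:40-20:20.
Kira ∩ Viktor ∩ Wiremu ∩ Dmitri ∩ Zubin ∩ Yosef: 06:05-09:10, 17:40-20:20.

06:05-09:10, 17:40-20:20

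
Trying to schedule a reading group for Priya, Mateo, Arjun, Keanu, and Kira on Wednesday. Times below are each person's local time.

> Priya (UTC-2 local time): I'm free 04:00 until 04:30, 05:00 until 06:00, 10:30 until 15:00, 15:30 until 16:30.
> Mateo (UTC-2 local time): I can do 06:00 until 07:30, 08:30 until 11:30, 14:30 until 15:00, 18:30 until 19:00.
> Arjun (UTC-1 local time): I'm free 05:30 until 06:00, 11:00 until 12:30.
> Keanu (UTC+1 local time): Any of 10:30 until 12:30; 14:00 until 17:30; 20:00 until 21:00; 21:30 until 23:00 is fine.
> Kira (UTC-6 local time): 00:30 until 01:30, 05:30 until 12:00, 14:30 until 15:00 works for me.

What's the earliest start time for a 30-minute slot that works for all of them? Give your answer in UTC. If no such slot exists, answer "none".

Priya in UTC: 06:00-06:30, 07:00-08:00, 12:30-17:00, 17:30-18:30 (add 2h to convert from UTC-2).
Mateo in UTC: 08:00-09:30, 10:30-13:30, 16:30-17:00, 20:30-21:00 (add 2h to convert from UTC-2).
Arjun in UTC: 06:30-07:00, 12:00-13:30 (add 1h to convert from UTC-1).
Keanu in UTC: 09:30-11:30, 13:00-16:30, 19:00-20:00, 20:30-22:00 (subtract 1h to convert from UTC+1).
Kira in UTC: 06:30-07:30, 11:30-18:00, 20:30-21:00 (add 6h to convert from UTC-6).
Priya ∩ Mateo: 12:30-13:30, 16:30-17:00.
Priya ∩ Mateo ∩ Arjun: 12:30-13:30.
Priya ∩ Mateo ∩ Arjun ∩ Keanu: 13:00-13:30.
Priya ∩ Mateo ∩ Arjun ∩ Keanu ∩ Kira: 13:00-13:30.
The first common window of at least 30 minutes is 13:00-13:30, so the earliest start is 13:00.

13:00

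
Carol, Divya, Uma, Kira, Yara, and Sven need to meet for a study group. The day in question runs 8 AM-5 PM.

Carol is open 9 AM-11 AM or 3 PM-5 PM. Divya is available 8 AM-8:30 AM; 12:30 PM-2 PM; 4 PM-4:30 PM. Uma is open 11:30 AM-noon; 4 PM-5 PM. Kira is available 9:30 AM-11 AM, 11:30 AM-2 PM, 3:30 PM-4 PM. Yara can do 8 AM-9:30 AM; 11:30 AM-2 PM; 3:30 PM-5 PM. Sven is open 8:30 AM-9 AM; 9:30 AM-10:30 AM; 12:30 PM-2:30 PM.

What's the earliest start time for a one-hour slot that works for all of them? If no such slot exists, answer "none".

Carol ∩ Divya: 16:00-16:30.
Carol ∩ Divya ∩ Uma: 16:00-16:30.
Carol ∩ Divya ∩ Uma ∩ Kira: ∅.
Carol ∩ Divya ∩ Uma ∩ Kira ∩ Yara: ∅.
Carol ∩ Divya ∩ Uma ∩ Kira ∩ Yara ∩ Sven: ∅.
There is no time when everyone is free.
No common window is at least 60 minutes long.

none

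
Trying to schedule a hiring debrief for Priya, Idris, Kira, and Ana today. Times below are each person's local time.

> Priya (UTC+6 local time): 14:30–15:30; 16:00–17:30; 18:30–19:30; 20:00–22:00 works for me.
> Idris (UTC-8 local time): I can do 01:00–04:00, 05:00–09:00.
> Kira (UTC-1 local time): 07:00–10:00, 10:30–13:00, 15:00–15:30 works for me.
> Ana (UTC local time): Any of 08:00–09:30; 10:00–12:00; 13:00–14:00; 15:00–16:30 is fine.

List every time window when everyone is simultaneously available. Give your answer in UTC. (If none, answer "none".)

09:00-09:30, 10:00-11:00, 13:00-13:30

Priya in UTC: 08:30-09:30, 10:00-11:30, 12:30-13:30, 14:00-16:00 (subtract 6h to convert from UTC+6).
Idris in UTC: 09:00-12:00, 13:00-17:00 (add 8h to convert from UTC-8).
Kira in UTC: 08:00-11:00, 11:30-14:00, 16:00-16:30 (add 1h to convert from UTC-1).
Ana in UTC: 08:00-09:30, 10:00-12:00, 13:00-14:00, 15:00-16:30.
Priya ∩ Idris: 09:00-09:30, 10:00-11:30, 13:00-13:30, 14:00-16:00.
Priya ∩ Idris ∩ Kira: 09:00-09:30, 10:00-11:00, 13:00-13:30.
Priya ∩ Idris ∩ Kira ∩ Ana: 09:00-09:30, 10:00-11:00, 13:00-13:30.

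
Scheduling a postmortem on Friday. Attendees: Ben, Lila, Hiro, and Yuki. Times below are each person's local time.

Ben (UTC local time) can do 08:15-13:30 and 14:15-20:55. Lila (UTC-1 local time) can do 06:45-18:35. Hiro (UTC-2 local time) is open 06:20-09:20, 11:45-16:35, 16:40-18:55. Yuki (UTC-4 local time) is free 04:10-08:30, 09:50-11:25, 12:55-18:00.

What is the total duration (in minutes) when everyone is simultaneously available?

Ben in UTC: 08:15-13:30, 14:15-20:55.
Lila in UTC: 07:45-19:35 (add 1h to convert from UTC-1).
Hiro in UTC: 08:20-11:20, 13:45-18:35, 18:40-20:55 (add 2h to convert from UTC-2).
Yuki in UTC: 08:10-12:30, 13:50-15:25, 16:55-22:00 (add 4h to convert from UTC-4).
Ben ∩ Lila: 08:15-13:30, 14:15-19:35.
Ben ∩ Lila ∩ Hiro: 08:20-11:20, 14:15-18:35, 18:40-19:35.
Ben ∩ Lila ∩ Hiro ∩ Yuki: 08:20-11:20, 14:15-15:25, 16:55-18:35, 18:40-19:35.
Those are the intersection windows.
Summing the common windows: 180 + 70 + 100 + 55 = 405 minutes.

405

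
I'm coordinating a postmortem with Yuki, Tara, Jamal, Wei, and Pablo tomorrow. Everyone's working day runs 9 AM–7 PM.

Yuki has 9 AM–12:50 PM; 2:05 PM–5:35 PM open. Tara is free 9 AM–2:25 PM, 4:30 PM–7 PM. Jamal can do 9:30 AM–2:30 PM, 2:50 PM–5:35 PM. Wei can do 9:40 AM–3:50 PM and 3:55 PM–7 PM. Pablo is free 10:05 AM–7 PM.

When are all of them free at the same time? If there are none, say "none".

Yuki ∩ Tara: 09:00-12:50, 14:05-14:25, 16:30-17:35.
Yuki ∩ Tara ∩ Jamal: 09:30-12:50, 14:05-14:25, 16:30-17:35.
Yuki ∩ Tara ∩ Jamal ∩ Wei: 09:40-12:50, 14:05-14:25, 16:30-17:35.
Yuki ∩ Tara ∩ Jamal ∩ Wei ∩ Pablo: 10:05-12:50, 14:05-14:25, 16:30-17:35.
Those are the intersection windows.

10:05-12:50, 14:05-14:25, 16:30-17:35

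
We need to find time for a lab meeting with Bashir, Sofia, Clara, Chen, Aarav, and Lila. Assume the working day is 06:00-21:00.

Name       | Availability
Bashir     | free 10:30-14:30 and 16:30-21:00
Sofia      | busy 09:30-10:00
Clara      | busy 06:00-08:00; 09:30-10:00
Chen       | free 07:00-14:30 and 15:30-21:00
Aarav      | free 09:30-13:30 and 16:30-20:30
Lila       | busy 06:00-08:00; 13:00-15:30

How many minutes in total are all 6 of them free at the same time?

Bashir free: 10:30-14:30, 16:30-21:00.
Sofia free: 06:00-09:30, 10:00-21:00 (invert busy blocks within the working day).
Clara free: 08:00-09:30, 10:00-21:00 (invert busy blocks within the working day).
Chen free: 07:00-14:30, 15:30-21:00.
Aarav free: 09:30-13:30, 16:30-20:30.
Lila free: 08:00-13:00, 15:30-21:00 (invert busy blocks within the working day).
Bashir ∩ Sofia: 10:30-14:30, 16:30-21:00.
Bashir ∩ Sofia ∩ Clara: 10:30-14:30, 16:30-21:00.
Bashir ∩ Sofia ∩ Clara ∩ Chen: 10:30-14:30, 16:30-21:00.
Bashir ∩ Sofia ∩ Clara ∩ Chen ∩ Aarav: 10:30-13:30, 16:30-20:30.
Bashir ∩ Sofia ∩ Clara ∩ Chen ∩ Aarav ∩ Lila: 10:30-13:00, 16:30-20:30.
Summing the common windows: 150 + 240 = 390 minutes.

390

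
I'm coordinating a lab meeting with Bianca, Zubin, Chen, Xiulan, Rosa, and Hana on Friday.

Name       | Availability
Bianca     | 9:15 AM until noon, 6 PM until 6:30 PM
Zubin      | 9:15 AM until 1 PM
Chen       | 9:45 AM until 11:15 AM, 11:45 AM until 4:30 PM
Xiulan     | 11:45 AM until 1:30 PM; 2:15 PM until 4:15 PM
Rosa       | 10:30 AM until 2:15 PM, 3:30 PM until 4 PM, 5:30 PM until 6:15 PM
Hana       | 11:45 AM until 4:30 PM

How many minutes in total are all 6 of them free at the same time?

15

Bianca ∩ Zubin: 09:15-12:00.
Bianca ∩ Zubin ∩ Chen: 09:45-11:15, 11:45-12:00.
Bianca ∩ Zubin ∩ Chen ∩ Xiulan: 11:45-12:00.
Bianca ∩ Zubin ∩ Chen ∩ Xiulan ∩ Rosa: 11:45-12:00.
Bianca ∩ Zubin ∩ Chen ∩ Xiulan ∩ Rosa ∩ Hana: 11:45-12:00.
That's a single block of 15 minutes.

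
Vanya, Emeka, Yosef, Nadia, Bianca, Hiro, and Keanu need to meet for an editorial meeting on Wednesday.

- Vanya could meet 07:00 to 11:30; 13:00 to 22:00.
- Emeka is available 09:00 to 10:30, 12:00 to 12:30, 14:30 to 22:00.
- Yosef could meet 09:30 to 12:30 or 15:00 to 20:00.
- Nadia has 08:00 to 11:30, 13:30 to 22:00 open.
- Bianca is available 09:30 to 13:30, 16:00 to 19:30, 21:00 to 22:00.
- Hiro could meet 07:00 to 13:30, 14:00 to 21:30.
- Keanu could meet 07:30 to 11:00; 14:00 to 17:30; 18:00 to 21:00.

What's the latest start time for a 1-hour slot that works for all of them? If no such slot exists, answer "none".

18:30

Vanya ∩ Emeka: 09:00-10:30, 14:30-22:00.
Vanya ∩ Emeka ∩ Yosef: 09:30-10:30, 15:00-20:00.
Vanya ∩ Emeka ∩ Yosef ∩ Nadia: 09:30-10:30, 15:00-20:00.
Vanya ∩ Emeka ∩ Yosef ∩ Nadia ∩ Bianca: 09:30-10:30, 16:00-19:30.
Vanya ∩ Emeka ∩ Yosef ∩ Nadia ∩ Bianca ∩ Hiro: 09:30-10:30, 16:00-19:30.
Vanya ∩ Emeka ∩ Yosef ∩ Nadia ∩ Bianca ∩ Hiro ∩ Keanu: 09:30-10:30, 16:00-17:30, 18:00-19:30.
The last common window of at least 60 minutes is 18:00-19:30; a 60-minute meeting can start as late as 18:30 and still end by 19:30.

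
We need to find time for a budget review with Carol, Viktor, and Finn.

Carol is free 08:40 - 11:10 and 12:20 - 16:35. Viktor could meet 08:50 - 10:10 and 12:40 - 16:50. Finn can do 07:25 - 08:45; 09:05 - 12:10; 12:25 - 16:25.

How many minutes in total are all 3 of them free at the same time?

290

Carol ∩ Viktor: 08:50-10:10, 12:40-16:35.
Carol ∩ Viktor ∩ Finn: 09:05-10:10, 12:40-16:25.
Summing the common windows: 65 + 225 = 290 minutes.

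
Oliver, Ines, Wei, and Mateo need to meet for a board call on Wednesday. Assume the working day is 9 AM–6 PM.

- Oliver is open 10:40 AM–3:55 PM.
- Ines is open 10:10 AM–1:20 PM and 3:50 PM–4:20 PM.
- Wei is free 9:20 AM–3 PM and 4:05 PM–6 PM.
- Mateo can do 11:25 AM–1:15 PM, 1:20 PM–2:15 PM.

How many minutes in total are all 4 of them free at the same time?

110

Oliver ∩ Ines: 10:40-13:20, 15:50-15:55.
Oliver ∩ Ines ∩ Wei: 10:40-13:20.
Oliver ∩ Ines ∩ Wei ∩ Mateo: 11:25-13:15.
That's a single block of 110 minutes.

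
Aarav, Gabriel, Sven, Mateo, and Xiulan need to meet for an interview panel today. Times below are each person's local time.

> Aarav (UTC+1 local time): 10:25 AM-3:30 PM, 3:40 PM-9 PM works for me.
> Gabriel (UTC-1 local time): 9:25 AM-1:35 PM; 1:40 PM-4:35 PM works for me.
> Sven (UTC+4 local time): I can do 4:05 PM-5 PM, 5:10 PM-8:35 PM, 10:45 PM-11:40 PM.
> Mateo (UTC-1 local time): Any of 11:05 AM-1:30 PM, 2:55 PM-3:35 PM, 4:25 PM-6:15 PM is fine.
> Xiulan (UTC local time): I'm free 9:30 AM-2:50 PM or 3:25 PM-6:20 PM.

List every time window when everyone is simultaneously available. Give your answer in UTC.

12:05-13:00, 13:10-14:30, 15:55-16:35

Aarav in UTC: 09:25-14:30, 14:40-20:00 (subtract 1h to convert from UTC+1).
Gabriel in UTC: 10:25-14:35, 14:40-17:35 (add 1h to convert from UTC-1).
Sven in UTC: 12:05-13:00, 13:10-16:35, 18:45-19:40 (subtract 4h to convert from UTC+4).
Mateo in UTC: 12:05-14:30, 15:55-16:35, 17:25-19:15 (add 1h to convert from UTC-1).
Xiulan in UTC: 09:30-14:50, 15:25-18:20.
Aarav ∩ Gabriel: 10:25-14:30, 14:40-17:35.
Aarav ∩ Gabriel ∩ Sven: 12:05-13:00, 13:10-14:30, 14:40-16:35.
Aarav ∩ Gabriel ∩ Sven ∩ Mateo: 12:05-13:00, 13:10-14:30, 15:55-16:35.
Aarav ∩ Gabriel ∩ Sven ∩ Mateo ∩ Xiulan: 12:05-13:00, 13:10-14:30, 15:55-16:35.
So the common availability across everyone is 12:05-13:00, 13:10-14:30, 15:55-16:35.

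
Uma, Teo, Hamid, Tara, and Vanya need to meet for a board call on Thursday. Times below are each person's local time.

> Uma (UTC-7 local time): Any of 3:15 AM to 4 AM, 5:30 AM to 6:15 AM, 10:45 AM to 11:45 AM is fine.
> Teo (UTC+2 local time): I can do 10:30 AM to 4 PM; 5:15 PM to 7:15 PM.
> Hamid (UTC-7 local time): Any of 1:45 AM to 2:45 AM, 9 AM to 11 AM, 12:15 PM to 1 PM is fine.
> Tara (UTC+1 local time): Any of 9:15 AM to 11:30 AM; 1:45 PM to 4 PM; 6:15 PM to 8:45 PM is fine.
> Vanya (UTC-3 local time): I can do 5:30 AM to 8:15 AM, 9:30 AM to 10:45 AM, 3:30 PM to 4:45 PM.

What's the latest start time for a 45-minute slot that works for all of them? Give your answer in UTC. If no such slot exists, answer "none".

none

Uma in UTC: 10:15-11:00, 12:30-13:15, 17:45-18:45 (add 7h to convert from UTC-7).
Teo in UTC: 08:30-14:00, 15:15-17:15 (subtract 2h to convert from UTC+2).
Hamid in UTC: 08:45-09:45, 16:00-18:00, 19:15-20:00 (add 7h to convert from UTC-7).
Tara in UTC: 08:15-10:30, 12:45-15:00, 17:15-19:45 (subtract 1h to convert from UTC+1).
Vanya in UTC: 08:30-11:15, 12:30-13:45, 18:30-19:45 (add 3h to convert from UTC-3).
Uma ∩ Teo: 10:15-11:00, 12:30-13:15.
Uma ∩ Teo ∩ Hamid: ∅.
Uma ∩ Teo ∩ Hamid ∩ Tara: ∅.
Uma ∩ Teo ∩ Hamid ∩ Tara ∩ Vanya: ∅.
There is no time when everyone is free.
No common window is at least 45 minutes long.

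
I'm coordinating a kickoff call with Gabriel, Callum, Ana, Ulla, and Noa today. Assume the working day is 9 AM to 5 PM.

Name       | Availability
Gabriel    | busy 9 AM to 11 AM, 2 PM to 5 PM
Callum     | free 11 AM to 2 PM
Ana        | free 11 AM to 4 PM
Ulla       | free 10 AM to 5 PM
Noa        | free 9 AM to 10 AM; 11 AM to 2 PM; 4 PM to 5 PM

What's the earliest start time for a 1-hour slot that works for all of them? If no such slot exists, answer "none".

11:00

Gabriel free: 11:00-14:00 (invert busy blocks within the working day).
Callum free: 11:00-14:00.
Ana free: 11:00-16:00.
Ulla free: 10:00-17:00.
Noa free: 09:00-10:00, 11:00-14:00, 16:00-17:00.
Gabriel ∩ Callum: 11:00-14:00.
Gabriel ∩ Callum ∩ Ana: 11:00-14:00.
Gabriel ∩ Callum ∩ Ana ∩ Ulla: 11:00-14:00.
Gabriel ∩ Callum ∩ Ana ∩ Ulla ∩ Noa: 11:00-14:00.
So the common availability across everyone is 11:00-14:00.
The first common window of at least 60 minutes is 11:00-14:00, so the earliest start is 11:00.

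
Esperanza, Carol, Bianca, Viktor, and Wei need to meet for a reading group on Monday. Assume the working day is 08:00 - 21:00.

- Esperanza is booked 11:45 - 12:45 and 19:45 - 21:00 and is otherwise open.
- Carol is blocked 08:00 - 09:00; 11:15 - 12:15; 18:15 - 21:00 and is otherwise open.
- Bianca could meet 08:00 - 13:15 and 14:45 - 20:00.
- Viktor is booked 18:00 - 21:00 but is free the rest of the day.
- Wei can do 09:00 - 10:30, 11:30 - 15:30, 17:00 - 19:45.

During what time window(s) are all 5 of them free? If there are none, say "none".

09:00-10:30, 12:45-13:15, 14:45-15:30, 17:00-18:00

Esperanza free: 08:00-11:45, 12:45-19:45 (invert busy blocks within the working day).
Carol free: 09:00-11:15, 12:15-18:15 (invert busy blocks within the working day).
Bianca free: 08:00-13:15, 14:45-20:00.
Viktor free: 08:00-18:00 (invert busy blocks within the working day).
Wei free: 09:00-10:30, 11:30-15:30, 17:00-19:45.
Esperanza ∩ Carol: 09:00-11:15, 12:45-18:15.
Esperanza ∩ Carol ∩ Bianca: 09:00-11:15, 12:45-13:15, 14:45-18:15.
Esperanza ∩ Carol ∩ Bianca ∩ Viktor: 09:00-11:15, 12:45-13:15, 14:45-18:00.
Esperanza ∩ Carol ∩ Bianca ∩ Viktor ∩ Wei: 09:00-10:30, 12:45-13:15, 14:45-15:30, 17:00-18:00.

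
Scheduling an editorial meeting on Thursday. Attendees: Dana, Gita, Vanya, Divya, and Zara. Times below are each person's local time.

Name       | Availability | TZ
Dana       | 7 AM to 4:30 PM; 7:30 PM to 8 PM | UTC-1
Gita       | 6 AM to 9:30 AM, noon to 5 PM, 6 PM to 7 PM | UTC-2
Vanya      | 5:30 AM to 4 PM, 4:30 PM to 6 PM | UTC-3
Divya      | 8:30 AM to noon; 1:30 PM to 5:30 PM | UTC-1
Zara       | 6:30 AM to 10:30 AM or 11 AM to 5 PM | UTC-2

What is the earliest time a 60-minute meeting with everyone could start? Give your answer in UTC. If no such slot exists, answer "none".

09:30

Dana in UTC: 08:00-17:30, 20:30-21:00 (add 1h to convert from UTC-1).
Gita in UTC: 08:00-11:30, 14:00-19:00, 20:00-21:00 (add 2h to convert from UTC-2).
Vanya in UTC: 08:30-19:00, 19:30-21:00 (add 3h to convert from UTC-3).
Divya in UTC: 09:30-13:00, 14:30-18:30 (add 1h to convert from UTC-1).
Zara in UTC: 08:30-12:30, 13:00-19:00 (add 2h to convert from UTC-2).
Dana ∩ Gita: 08:00-11:30, 14:00-17:30, 20:30-21:00.
Dana ∩ Gita ∩ Vanya: 08:30-11:30, 14:00-17:30, 20:30-21:00.
Dana ∩ Gita ∩ Vanya ∩ Divya: 09:30-11:30, 14:30-17:30.
Dana ∩ Gita ∩ Vanya ∩ Divya ∩ Zara: 09:30-11:30, 14:30-17:30.
The first common window of at least 60 minutes is 09:30-11:30, so the earliest start is 09:30.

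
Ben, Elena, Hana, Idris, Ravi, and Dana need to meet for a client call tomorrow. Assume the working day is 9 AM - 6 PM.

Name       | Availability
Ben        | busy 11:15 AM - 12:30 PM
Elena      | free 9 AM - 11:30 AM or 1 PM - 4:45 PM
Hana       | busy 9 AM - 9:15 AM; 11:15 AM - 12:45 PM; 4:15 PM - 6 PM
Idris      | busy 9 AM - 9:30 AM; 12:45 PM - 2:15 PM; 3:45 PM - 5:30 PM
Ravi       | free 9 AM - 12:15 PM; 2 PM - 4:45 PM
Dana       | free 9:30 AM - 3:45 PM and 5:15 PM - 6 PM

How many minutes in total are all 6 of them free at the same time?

Ben free: 09:00-11:15, 12:30-18:00 (invert busy blocks within the working day).
Elena free: 09:00-11:30, 13:00-16:45.
Hana free: 09:15-11:15, 12:45-16:15 (invert busy blocks within the working day).
Idris free: 09:30-12:45, 14:15-15:45, 17:30-18:00 (invert busy blocks within the working day).
Ravi free: 09:00-12:15, 14:00-16:45.
Dana free: 09:30-15:45, 17:15-18:00.
Ben ∩ Elena: 09:00-11:15, 13:00-16:45.
Ben ∩ Elena ∩ Hana: 09:15-11:15, 13:00-16:15.
Ben ∩ Elena ∩ Hana ∩ Idris: 09:30-11:15, 14:15-15:45.
Ben ∩ Elena ∩ Hana ∩ Idris ∩ Ravi: 09:30-11:15, 14:15-15:45.
Ben ∩ Elena ∩ Hana ∩ Idris ∩ Ravi ∩ Dana: 09:30-11:15, 14:15-15:45.
Those are the intersection windows.
Summing the common windows: 105 + 90 = 195 minutes.

195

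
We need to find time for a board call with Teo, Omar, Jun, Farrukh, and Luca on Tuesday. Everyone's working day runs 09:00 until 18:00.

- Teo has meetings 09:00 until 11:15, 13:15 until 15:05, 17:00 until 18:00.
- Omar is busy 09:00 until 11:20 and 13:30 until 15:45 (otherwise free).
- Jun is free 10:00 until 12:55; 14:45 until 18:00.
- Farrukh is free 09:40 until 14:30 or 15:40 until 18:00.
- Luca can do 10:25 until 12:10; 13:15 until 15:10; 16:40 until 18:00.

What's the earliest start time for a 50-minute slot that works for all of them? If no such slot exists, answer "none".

Teo free: 11:15-13:15, 15:05-17:00 (invert busy blocks within the working day).
Omar free: 11:20-13:30, 15:45-18:00 (invert busy blocks within the working day).
Jun free: 10:00-12:55, 14:45-18:00.
Farrukh free: 09:40-14:30, 15:40-18:00.
Luca free: 10:25-12:10, 13:15-15:10, 16:40-18:00.
Teo ∩ Omar: 11:20-13:15, 15:45-17:00.
Teo ∩ Omar ∩ Jun: 11:20-12:55, 15:45-17:00.
Teo ∩ Omar ∩ Jun ∩ Farrukh: 11:20-12:55, 15:45-17:00.
Teo ∩ Omar ∩ Jun ∩ Farrukh ∩ Luca: 11:20-12:10, 16:40-17:00.
The first common window of at least 50 minutes is 11:20-12:10, so the earliest start is 11:20.

11:20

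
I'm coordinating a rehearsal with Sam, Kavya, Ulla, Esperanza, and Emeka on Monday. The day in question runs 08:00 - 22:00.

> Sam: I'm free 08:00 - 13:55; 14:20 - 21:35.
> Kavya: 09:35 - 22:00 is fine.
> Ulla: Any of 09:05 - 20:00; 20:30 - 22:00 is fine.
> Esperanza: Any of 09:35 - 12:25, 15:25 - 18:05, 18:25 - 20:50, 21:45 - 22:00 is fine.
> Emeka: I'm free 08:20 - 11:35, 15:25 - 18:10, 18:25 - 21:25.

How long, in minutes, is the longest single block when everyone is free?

160

Sam ∩ Kavya: 09:35-13:55, 14:20-21:35.
Sam ∩ Kavya ∩ Ulla: 09:35-13:55, 14:20-20:00, 20:30-21:35.
Sam ∩ Kavya ∩ Ulla ∩ Esperanza: 09:35-12:25, 15:25-18:05, 18:25-20:00, 20:30-20:50.
Sam ∩ Kavya ∩ Ulla ∩ Esperanza ∩ Emeka: 09:35-11:35, 15:25-18:05, 18:25-20:00, 20:30-20:50.
The longest is 15:25-18:05 at 160 minutes.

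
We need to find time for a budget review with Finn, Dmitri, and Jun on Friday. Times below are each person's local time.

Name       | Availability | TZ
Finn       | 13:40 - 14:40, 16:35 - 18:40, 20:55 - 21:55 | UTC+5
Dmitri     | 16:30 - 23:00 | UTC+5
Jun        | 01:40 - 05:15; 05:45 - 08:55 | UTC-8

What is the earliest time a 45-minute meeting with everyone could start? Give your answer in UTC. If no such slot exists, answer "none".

11:35

Finn in UTC: 08:40-09:40, 11:35-13:40, 15:55-16:55 (subtract 5h to convert from UTC+5).
Dmitri in UTC: 11:30-18:00 (subtract 5h to convert from UTC+5).
Jun in UTC: 09:40-13:15, 13:45-16:55 (add 8h to convert from UTC-8).
Finn ∩ Dmitri: 11:35-13:40, 15:55-16:55.
Finn ∩ Dmitri ∩ Jun: 11:35-13:15, 15:55-16:55.
The first common window of at least 45 minutes is 11:35-13:15, so the earliest start is 11:35.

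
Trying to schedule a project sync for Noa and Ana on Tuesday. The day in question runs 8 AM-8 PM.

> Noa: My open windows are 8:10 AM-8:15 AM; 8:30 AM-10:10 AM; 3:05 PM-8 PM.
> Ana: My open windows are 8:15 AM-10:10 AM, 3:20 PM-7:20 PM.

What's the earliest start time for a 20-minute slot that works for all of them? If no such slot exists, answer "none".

Noa ∩ Ana: 08:30-10:10, 15:20-19:20.
So the common availability across everyone is 08:30-10:10, 15:20-19:20.
The first common window of at least 20 minutes is 08:30-10:10, so the earliest start is 08:30.

08:30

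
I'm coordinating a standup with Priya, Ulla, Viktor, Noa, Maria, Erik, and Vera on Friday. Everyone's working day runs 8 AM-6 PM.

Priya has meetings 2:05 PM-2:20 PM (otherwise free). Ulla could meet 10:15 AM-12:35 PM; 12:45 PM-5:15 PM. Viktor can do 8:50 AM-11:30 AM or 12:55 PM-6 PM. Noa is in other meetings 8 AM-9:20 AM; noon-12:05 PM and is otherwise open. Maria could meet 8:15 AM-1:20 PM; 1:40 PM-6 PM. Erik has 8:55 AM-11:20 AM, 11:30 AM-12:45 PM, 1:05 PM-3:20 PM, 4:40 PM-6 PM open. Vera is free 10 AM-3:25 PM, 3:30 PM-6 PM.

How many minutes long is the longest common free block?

65

Priya free: 08:00-14:05, 14:20-18:00 (invert busy blocks within the working day).
Ulla free: 10:15-12:35, 12:45-17:15.
Viktor free: 08:50-11:30, 12:55-18:00.
Noa free: 09:20-12:00, 12:05-18:00 (invert busy blocks within the working day).
Maria free: 08:15-13:20, 13:40-18:00.
Erik free: 08:55-11:20, 11:30-12:45, 13:05-15:20, 16:40-18:00.
Vera free: 10:00-15:25, 15:30-18:00.
Priya ∩ Ulla: 10:15-12:35, 12:45-14:05, 14:20-17:15.
Priya ∩ Ulla ∩ Viktor: 10:15-11:30, 12:55-14:05, 14:20-17:15.
Priya ∩ Ulla ∩ Viktor ∩ Noa: 10:15-11:30, 12:55-14:05, 14:20-17:15.
Priya ∩ Ulla ∩ Viktor ∩ Noa ∩ Maria: 10:15-11:30, 12:55-13:20, 13:40-14:05, 14:20-17:15.
Priya ∩ Ulla ∩ Viktor ∩ Noa ∩ Maria ∩ Erik: 10:15-11:20, 13:05-13:20, 13:40-14:05, 14:20-15:20, 16:40-17:15.
Priya ∩ Ulla ∩ Viktor ∩ Noa ∩ Maria ∩ Erik ∩ Vera: 10:15-11:20, 13:05-13:20, 13:40-14:05, 14:20-15:20, 16:40-17:15.
The longest is 10:15-11:20 at 65 minutes.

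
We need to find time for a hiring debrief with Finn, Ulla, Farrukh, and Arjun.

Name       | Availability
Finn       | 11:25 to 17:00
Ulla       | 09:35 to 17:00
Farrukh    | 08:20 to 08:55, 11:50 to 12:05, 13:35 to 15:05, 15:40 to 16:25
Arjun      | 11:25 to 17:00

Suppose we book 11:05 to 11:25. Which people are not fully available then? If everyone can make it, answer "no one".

Finn: not fully free for 11:05-11:25. Ulla: free for 11:05-11:25. Farrukh: not fully free for 11:05-11:25. Arjun: not fully free for 11:05-11:25.

Arjun, Farrukh, Finn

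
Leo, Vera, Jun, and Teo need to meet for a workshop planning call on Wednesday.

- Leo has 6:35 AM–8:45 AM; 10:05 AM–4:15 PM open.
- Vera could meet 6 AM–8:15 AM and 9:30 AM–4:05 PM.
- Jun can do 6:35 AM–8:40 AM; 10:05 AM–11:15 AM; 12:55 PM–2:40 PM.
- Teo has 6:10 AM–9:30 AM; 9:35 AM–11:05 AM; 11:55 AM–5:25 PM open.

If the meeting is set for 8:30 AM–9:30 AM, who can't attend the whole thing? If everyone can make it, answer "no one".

Jun, Leo, Vera

Leo: not fully free for 08:30-09:30. Vera: not fully free for 08:30-09:30. Jun: not fully free for 08:30-09:30. Teo: free for 08:30-09:30.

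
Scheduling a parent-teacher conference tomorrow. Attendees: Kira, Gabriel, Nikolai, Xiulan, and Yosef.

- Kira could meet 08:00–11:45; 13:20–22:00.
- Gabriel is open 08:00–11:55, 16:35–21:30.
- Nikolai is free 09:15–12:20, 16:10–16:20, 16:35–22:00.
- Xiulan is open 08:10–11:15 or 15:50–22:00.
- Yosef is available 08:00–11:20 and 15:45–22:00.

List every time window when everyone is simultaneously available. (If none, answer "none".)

Kira ∩ Gabriel: 08:00-11:45, 16:35-21:30.
Kira ∩ Gabriel ∩ Nikolai: 09:15-11:45, 16:35-21:30.
Kira ∩ Gabriel ∩ Nikolai ∩ Xiulan: 09:15-11:15, 16:35-21:30.
Kira ∩ Gabriel ∩ Nikolai ∩ Xiulan ∩ Yosef: 09:15-11:15, 16:35-21:30.
Those are the intersection windows.

09:15-11:15, 16:35-21:30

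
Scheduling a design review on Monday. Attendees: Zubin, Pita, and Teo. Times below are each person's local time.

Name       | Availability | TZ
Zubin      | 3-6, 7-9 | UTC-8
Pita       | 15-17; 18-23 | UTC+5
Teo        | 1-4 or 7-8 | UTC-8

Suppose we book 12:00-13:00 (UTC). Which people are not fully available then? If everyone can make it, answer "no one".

Pita, Teo

Zubin in UTC: 11:00-14:00, 15:00-17:00 (add 8h to convert from UTC-8).
Pita in UTC: 10:00-12:00, 13:00-18:00 (subtract 5h to convert from UTC+5).
Teo in UTC: 09:00-12:00, 15:00-16:00 (add 8h to convert from UTC-8).
Zubin: free for 12:00-13:00. Pita: not fully free for 12:00-13:00. Teo: not fully free for 12:00-13:00.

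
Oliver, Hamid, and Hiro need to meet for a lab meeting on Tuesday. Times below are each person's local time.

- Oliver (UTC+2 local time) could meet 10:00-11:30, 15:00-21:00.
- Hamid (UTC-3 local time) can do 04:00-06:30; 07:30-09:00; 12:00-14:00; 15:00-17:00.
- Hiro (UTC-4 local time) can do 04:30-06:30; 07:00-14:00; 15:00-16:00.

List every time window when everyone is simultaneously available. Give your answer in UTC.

Oliver in UTC: 08:00-09:30, 13:00-19:00 (subtract 2h to convert from UTC+2).
Hamid in UTC: 07:00-09:30, 10:30-12:00, 15:00-17:00, 18:00-20:00 (add 3h to convert from UTC-3).
Hiro in UTC: 08:30-10:30, 11:00-18:00, 19:00-20:00 (add 4h to convert from UTC-4).
Oliver ∩ Hamid: 08:00-09:30, 15:00-17:00, 18:00-19:00.
Oliver ∩ Hamid ∩ Hiro: 08:30-09:30, 15:00-17:00.
Those are the intersection windows.

08:30-09:30, 15:00-17:00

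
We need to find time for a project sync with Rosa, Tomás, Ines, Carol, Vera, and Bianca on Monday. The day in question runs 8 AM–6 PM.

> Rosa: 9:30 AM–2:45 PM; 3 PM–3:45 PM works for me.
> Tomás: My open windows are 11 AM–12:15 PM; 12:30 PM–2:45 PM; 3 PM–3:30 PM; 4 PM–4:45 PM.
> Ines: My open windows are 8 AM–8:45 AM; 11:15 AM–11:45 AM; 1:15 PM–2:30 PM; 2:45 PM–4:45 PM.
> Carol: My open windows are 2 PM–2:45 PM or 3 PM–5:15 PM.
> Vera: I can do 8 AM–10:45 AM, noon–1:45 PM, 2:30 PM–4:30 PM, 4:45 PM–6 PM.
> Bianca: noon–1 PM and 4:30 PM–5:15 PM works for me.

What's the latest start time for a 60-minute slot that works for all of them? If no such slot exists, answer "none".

none

Rosa ∩ Tomás: 11:00-12:15, 12:30-14:45, 15:00-15:30.
Rosa ∩ Tomás ∩ Ines: 11:15-11:45, 13:15-14:30, 15:00-15:30.
Rosa ∩ Tomás ∩ Ines ∩ Carol: 14:00-14:30, 15:00-15:30.
Rosa ∩ Tomás ∩ Ines ∩ Carol ∩ Vera: 15:00-15:30.
Rosa ∩ Tomás ∩ Ines ∩ Carol ∩ Vera ∩ Bianca: ∅.
There is no time when everyone is free.
No common window is at least 60 minutes long.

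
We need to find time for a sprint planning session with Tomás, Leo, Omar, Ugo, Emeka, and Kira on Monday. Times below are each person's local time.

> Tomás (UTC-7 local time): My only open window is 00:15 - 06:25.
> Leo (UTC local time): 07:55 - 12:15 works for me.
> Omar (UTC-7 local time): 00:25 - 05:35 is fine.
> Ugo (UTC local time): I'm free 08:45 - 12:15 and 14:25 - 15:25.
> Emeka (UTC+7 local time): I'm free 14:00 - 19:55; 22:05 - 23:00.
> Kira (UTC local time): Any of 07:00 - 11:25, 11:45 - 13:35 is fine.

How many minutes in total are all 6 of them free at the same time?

190

Tomás in UTC: 07:15-13:25 (add 7h to convert from UTC-7).
Leo in UTC: 07:55-12:15.
Omar in UTC: 07:25-12:35 (add 7h to convert from UTC-7).
Ugo in UTC: 08:45-12:15, 14:25-15:25.
Emeka in UTC: 07:00-12:55, 15:05-16:00 (subtract 7h to convert from UTC+7).
Kira in UTC: 07:00-11:25, 11:45-13:35.
Tomás ∩ Leo: 07:55-12:15.
Tomás ∩ Leo ∩ Omar: 07:55-12:15.
Tomás ∩ Leo ∩ Omar ∩ Ugo: 08:45-12:15.
Tomás ∩ Leo ∩ Omar ∩ Ugo ∩ Emeka: 08:45-12:15.
Tomás ∩ Leo ∩ Omar ∩ Ugo ∩ Emeka ∩ Kira: 08:45-11:25, 11:45-12:15.
Summing the common windows: 160 + 30 = 190 minutes.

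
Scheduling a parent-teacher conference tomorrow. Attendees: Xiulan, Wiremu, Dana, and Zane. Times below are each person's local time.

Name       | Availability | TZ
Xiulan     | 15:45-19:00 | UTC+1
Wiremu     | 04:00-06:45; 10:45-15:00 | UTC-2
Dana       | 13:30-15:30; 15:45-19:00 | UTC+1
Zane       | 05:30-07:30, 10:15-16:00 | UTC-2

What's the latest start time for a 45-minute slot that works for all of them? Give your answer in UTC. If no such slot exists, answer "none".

Xiulan in UTC: 14:45-18:00 (subtract 1h to convert from UTC+1).
Wiremu in UTC: 06:00-08:45, 12:45-17:00 (add 2h to convert from UTC-2).
Dana in UTC: 12:30-14:30, 14:45-18:00 (subtract 1h to convert from UTC+1).
Zane in UTC: 07:30-09:30, 12:15-18:00 (add 2h to convert from UTC-2).
Xiulan ∩ Wiremu: 14:45-17:00.
Xiulan ∩ Wiremu ∩ Dana: 14:45-17:00.
Xiulan ∩ Wiremu ∩ Dana ∩ Zane: 14:45-17:00.
The last common window of at least 45 minutes is 14:45-17:00; a 45-minute meeting can start as late as 16:15 and still end by 17:00.

16:15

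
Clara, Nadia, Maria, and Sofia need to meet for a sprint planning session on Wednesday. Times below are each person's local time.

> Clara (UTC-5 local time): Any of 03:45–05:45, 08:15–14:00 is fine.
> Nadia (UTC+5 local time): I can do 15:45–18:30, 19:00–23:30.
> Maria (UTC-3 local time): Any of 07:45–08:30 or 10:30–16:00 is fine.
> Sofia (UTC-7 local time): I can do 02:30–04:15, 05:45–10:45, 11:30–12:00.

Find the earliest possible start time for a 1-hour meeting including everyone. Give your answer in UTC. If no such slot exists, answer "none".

Clara in UTC: 08:45-10:45, 13:15-19:00 (add 5h to convert from UTC-5).
Nadia in UTC: 10:45-13:30, 14:00-18:30 (subtract 5h to convert from UTC+5).
Maria in UTC: 10:45-11:30, 13:30-19:00 (add 3h to convert from UTC-3).
Sofia in UTC: 09:30-11:15, 12:45-17:45, 18:30-19:00 (add 7h to convert from UTC-7).
Clara ∩ Nadia: 13:15-13:30, 14:00-18:30.
Clara ∩ Nadia ∩ Maria: 14:00-18:30.
Clara ∩ Nadia ∩ Maria ∩ Sofia: 14:00-17:45.
The first common window of at least 60 minutes is 14:00-17:45, so the earliest start is 14:00.

14:00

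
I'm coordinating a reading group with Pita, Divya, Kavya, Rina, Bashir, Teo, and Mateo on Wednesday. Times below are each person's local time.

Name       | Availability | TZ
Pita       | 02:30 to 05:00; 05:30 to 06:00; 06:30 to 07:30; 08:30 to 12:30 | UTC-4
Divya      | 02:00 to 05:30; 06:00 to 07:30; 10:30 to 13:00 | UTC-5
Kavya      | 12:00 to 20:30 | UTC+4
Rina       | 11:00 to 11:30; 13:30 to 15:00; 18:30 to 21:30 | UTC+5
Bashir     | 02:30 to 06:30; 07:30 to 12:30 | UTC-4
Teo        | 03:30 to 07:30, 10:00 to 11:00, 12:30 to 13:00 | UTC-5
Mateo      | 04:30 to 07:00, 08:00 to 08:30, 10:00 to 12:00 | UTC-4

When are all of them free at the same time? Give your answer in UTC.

08:30-09:00, 09:30-10:00, 15:30-16:00

Pita in UTC: 06:30-09:00, 09:30-10:00, 10:30-11:30, 12:30-16:30 (add 4h to convert from UTC-4).
Divya in UTC: 07:00-10:30, 11:00-12:30, 15:30-18:00 (add 5h to convert from UTC-5).
Kavya in UTC: 08:00-16:30 (subtract 4h to convert from UTC+4).
Rina in UTC: 06:00-06:30, 08:30-10:00, 13:30-16:30 (subtract 5h to convert from UTC+5).
Bashir in UTC: 06:30-10:30, 11:30-16:30 (add 4h to convert from UTC-4).
Teo in UTC: 08:30-12:30, 15:00-16:00, 17:30-18:00 (add 5h to convert from UTC-5).
Mateo in UTC: 08:30-11:00, 12:00-12:30, 14:00-16:00 (add 4h to convert from UTC-4).
Pita ∩ Divya: 07:00-09:00, 09:30-10:00, 11:00-11:30, 15:30-16:30.
Pita ∩ Divya ∩ Kavya: 08:00-09:00, 09:30-10:00, 11:00-11:30, 15:30-16:30.
Pita ∩ Divya ∩ Kavya ∩ Rina: 08:30-09:00, 09:30-10:00, 15:30-16:30.
Pita ∩ Divya ∩ Kavya ∩ Rina ∩ Bashir: 08:30-09:00, 09:30-10:00, 15:30-16:30.
Pita ∩ Divya ∩ Kavya ∩ Rina ∩ Bashir ∩ Teo: 08:30-09:00, 09:30-10:00, 15:30-16:00.
Pita ∩ Divya ∩ Kavya ∩ Rina ∩ Bashir ∩ Teo ∩ Mateo: 08:30-09:00, 09:30-10:00, 15:30-16:00.
Those are the intersection windows.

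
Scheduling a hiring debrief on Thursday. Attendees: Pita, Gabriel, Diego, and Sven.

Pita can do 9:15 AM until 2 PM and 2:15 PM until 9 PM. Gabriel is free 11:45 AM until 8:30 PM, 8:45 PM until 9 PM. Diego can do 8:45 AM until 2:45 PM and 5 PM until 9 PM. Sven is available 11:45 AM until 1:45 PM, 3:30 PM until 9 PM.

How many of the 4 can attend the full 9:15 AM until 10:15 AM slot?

Pita and Diego can make the full 09:15-10:15 slot — that's 2.

2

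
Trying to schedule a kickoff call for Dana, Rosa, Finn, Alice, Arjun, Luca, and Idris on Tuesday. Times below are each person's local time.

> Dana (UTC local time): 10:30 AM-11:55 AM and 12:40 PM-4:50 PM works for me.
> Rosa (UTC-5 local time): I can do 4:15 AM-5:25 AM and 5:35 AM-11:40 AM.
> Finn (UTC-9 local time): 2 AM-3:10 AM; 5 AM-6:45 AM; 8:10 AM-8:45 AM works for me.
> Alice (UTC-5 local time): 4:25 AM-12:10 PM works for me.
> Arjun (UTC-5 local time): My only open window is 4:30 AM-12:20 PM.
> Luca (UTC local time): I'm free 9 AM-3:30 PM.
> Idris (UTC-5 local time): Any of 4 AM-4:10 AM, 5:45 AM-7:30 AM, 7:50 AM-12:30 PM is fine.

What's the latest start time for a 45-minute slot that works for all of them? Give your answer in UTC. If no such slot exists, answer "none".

14:45

Dana in UTC: 10:30-11:55, 12:40-16:50.
Rosa in UTC: 09:15-10:25, 10:35-16:40 (add 5h to convert from UTC-5).
Finn in UTC: 11:00-12:10, 14:00-15:45, 17:10-17:45 (add 9h to convert from UTC-9).
Alice in UTC: 09:25-17:10 (add 5h to convert from UTC-5).
Arjun in UTC: 09:30-17:20 (add 5h to convert from UTC-5).
Luca in UTC: 09:00-15:30.
Idris in UTC: 09:00-09:10, 10:45-12:30, 12:50-17:30 (add 5h to convert from UTC-5).
Dana ∩ Rosa: 10:35-11:55, 12:40-16:40.
Dana ∩ Rosa ∩ Finn: 11:00-11:55, 14:00-15:45.
Dana ∩ Rosa ∩ Finn ∩ Alice: 11:00-11:55, 14:00-15:45.
Dana ∩ Rosa ∩ Finn ∩ Alice ∩ Arjun: 11:00-11:55, 14:00-15:45.
Dana ∩ Rosa ∩ Finn ∩ Alice ∩ Arjun ∩ Luca: 11:00-11:55, 14:00-15:30.
Dana ∩ Rosa ∩ Finn ∩ Alice ∩ Arjun ∩ Luca ∩ Idris: 11:00-11:55, 14:00-15:30.
The last common window of at least 45 minutes is 14:00-15:30; a 45-minute meeting can start as late as 14:45 and still end by 15:30.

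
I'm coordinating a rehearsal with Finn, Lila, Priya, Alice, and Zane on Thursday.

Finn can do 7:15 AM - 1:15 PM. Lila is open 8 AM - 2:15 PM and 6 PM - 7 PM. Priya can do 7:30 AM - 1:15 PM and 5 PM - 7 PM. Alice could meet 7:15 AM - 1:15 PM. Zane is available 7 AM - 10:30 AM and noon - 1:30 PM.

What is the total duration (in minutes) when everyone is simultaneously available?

225

Finn ∩ Lila: 08:00-13:15.
Finn ∩ Lila ∩ Priya: 08:00-13:15.
Finn ∩ Lila ∩ Priya ∩ Alice: 08:00-13:15.
Finn ∩ Lila ∩ Priya ∩ Alice ∩ Zane: 08:00-10:30, 12:00-13:15.
Summing the common windows: 150 + 75 = 225 minutes.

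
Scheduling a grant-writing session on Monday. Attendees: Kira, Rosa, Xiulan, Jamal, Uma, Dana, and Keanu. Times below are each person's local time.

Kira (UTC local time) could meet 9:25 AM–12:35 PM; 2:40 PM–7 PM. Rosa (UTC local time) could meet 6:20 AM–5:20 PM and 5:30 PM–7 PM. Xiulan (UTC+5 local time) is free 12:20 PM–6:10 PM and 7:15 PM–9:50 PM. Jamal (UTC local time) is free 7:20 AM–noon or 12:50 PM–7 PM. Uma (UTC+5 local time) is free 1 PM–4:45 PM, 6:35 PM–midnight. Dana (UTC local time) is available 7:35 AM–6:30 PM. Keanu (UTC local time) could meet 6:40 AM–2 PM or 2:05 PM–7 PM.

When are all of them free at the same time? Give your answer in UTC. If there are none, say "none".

Kira in UTC: 09:25-12:35, 14:40-19:00.
Rosa in UTC: 06:20-17:20, 17:30-19:00.
Xiulan in UTC: 07:20-13:10, 14:15-16:50 (subtract 5h to convert from UTC+5).
Jamal in UTC: 07:20-12:00, 12:50-19:00.
Uma in UTC: 08:00-11:45, 13:35-19:00 (subtract 5h to convert from UTC+5).
Dana in UTC: 07:35-18:30.
Keanu in UTC: 06:40-14:00, 14:05-19:00.
Kira ∩ Rosa: 09:25-12:35, 14:40-17:20, 17:30-19:00.
Kira ∩ Rosa ∩ Xiulan: 09:25-12:35, 14:40-16:50.
Kira ∩ Rosa ∩ Xiulan ∩ Jamal: 09:25-12:00, 14:40-16:50.
Kira ∩ Rosa ∩ Xiulan ∩ Jamal ∩ Uma: 09:25-11:45, 14:40-16:50.
Kira ∩ Rosa ∩ Xiulan ∩ Jamal ∩ Uma ∩ Dana: 09:25-11:45, 14:40-16:50.
Kira ∩ Rosa ∩ Xiulan ∩ Jamal ∩ Uma ∩ Dana ∩ Keanu: 09:25-11:45, 14:40-16:50.

09:25-11:45, 14:40-16:50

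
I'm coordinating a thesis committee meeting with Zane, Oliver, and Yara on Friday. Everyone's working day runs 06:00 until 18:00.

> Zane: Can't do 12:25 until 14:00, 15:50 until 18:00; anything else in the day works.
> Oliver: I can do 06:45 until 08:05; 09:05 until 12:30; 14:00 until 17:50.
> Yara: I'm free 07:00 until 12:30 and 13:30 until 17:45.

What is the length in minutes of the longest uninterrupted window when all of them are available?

Zane free: 06:00-12:25, 14:00-15:50 (invert busy blocks within the working day).
Oliver free: 06:45-08:05, 09:05-12:30, 14:00-17:50.
Yara free: 07:00-12:30, 13:30-17:45.
Zane ∩ Oliver: 06:45-08:05, 09:05-12:25, 14:00-15:50.
Zane ∩ Oliver ∩ Yara: 07:00-08:05, 09:05-12:25, 14:00-15:50.
The longest is 09:05-12:25 at 200 minutes.

200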